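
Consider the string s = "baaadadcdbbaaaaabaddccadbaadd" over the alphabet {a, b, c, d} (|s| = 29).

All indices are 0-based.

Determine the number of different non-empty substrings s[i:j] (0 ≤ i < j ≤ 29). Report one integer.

385

rank | idx | suffix
   0 |  11 | aaaaabaddccadbaadd
   1 |  12 | aaaabaddccadbaadd
   2 |  13 | aaabaddccadbaadd
   3 |   1 | aaadadcdbbaaaaabaddccadbaadd
   4 |  14 | aabaddccadbaadd
   5 |   2 | aadadcdbbaaaaabaddccadbaadd
   6 |  25 | aadd
   7 |  15 | abaddccadbaadd
   8 |   3 | adadcdbbaaaaabaddccadbaadd
   9 |  22 | adbaadd
  10 |   5 | adcdbbaaaaabaddccadbaadd
  11 |  26 | add
  12 |  17 | addccadbaadd
  13 |  10 | baaaaabaddccadbaadd
  14 |   0 | baaadadcdbbaaaaabaddccadbaadd
  15 |  24 | baadd
  16 |  16 | baddccadbaadd
  17 |   9 | bbaaaaabaddccadbaadd
  18 |  21 | cadbaadd
  19 |  20 | ccadbaadd
  20 |   7 | cdbbaaaaabaddccadbaadd
  21 |  28 | d
  22 |   4 | dadcdbbaaaaabaddccadbaadd
  23 |  23 | dbaadd
  24 |   8 | dbbaaaaabaddccadbaadd
  25 |  19 | dccadbaadd
  26 |   6 | dcdbbaaaaabaddccadbaadd
  27 |  27 | dd
  28 |  18 | ddccadbaadd

SA = [11, 12, 13, 1, 14, 2, 25, 15, 3, 22, 5, 26, 17, 10, 0, 24, 16, 9, 21, 20, 7, 28, 4, 23, 8, 19, 6, 27, 18]
[i] adj suffixes → lcp
  [1] 11/12 → 4 ('aaaa')
  [2] 12/13 → 3 ('aaa')
  [3] 13/1 → 3 ('aaa')
  [4] 1/14 → 2 ('aa')
  [5] 14/2 → 2 ('aa')
  [6] 2/25 → 3 ('aad')
  [7] 25/15 → 1 ('a')
  [8] 15/3 → 1 ('a')
  [9] 3/22 → 2 ('ad')
  [10] 22/5 → 2 ('ad')
  [11] 5/26 → 2 ('ad')
  [12] 26/17 → 3 ('add')
  [13] 17/10 → 0 ('')
  [14] 10/0 → 4 ('baaa')
  [15] 0/24 → 3 ('baa')
  [16] 24/16 → 2 ('ba')
  [17] 16/9 → 1 ('b')
  [18] 9/21 → 0 ('')
  [19] 21/20 → 1 ('c')
  [20] 20/7 → 1 ('c')
  [21] 7/28 → 0 ('')
  [22] 28/4 → 1 ('d')
  [23] 4/23 → 1 ('d')
  [24] 23/8 → 2 ('db')
  [25] 8/19 → 1 ('d')
  [26] 19/6 → 2 ('dc')
  [27] 6/27 → 1 ('d')
  [28] 27/18 → 2 ('dd')

n(n+1)/2 = 29·30/2 = 435
Σ LCP = 0 + 4 + 3 + 3 + 2 + 2 + 3 + 1 + 1 + 2 + 2 + 2 + 3 + 0 + 4 + 3 + 2 + 1 + 0 + 1 + 1 + 0 + 1 + 1 + 2 + 1 + 2 + 1 + 2 = 50
distinct = 435 − 50 = 385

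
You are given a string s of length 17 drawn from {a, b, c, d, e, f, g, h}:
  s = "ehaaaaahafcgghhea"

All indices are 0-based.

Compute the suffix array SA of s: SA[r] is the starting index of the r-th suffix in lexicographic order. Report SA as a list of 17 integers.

[16, 2, 3, 4, 5, 8, 6, 10, 15, 0, 9, 11, 12, 1, 7, 14, 13]

rank | idx | suffix
   0 |  16 | a
   1 |   2 | aaaaahafcgghhea
   2 |   3 | aaaahafcgghhea
   3 |   4 | aaahafcgghhea
   4 |   5 | aahafcgghhea
   5 |   8 | afcgghhea
   6 |   6 | ahafcgghhea
   7 |  10 | cgghhea
   8 |  15 | ea
   9 |   0 | ehaaaaahafcgghhea
  10 |   9 | fcgghhea
  11 |  11 | gghhea
  12 |  12 | ghhea
  13 |   1 | haaaaahafcgghhea
  14 |   7 | hafcgghhea
  15 |  14 | hea
  16 |  13 | hhea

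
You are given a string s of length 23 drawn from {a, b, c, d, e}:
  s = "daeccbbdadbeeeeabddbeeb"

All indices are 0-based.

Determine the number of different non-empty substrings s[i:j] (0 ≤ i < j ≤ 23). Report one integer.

247

rank | idx | suffix
   0 |  15 | abddbeeb
   1 |   8 | adbeeeeabddbeeb
   2 |   1 | aeccbbdadbeeeeabddbeeb
   3 |  22 | b
   4 |   5 | bbdadbeeeeabddbeeb
   5 |   6 | bdadbeeeeabddbeeb
   6 |  16 | bddbeeb
   7 |  19 | beeb
   8 |  10 | beeeeabddbeeb
   9 |   4 | cbbdadbeeeeabddbeeb
  10 |   3 | ccbbdadbeeeeabddbeeb
  11 |   7 | dadbeeeeabddbeeb
  12 |   0 | daeccbbdadbeeeeabddbeeb
  13 |  18 | dbeeb
  14 |   9 | dbeeeeabddbeeb
  15 |  17 | ddbeeb
  16 |  14 | eabddbeeb
  17 |  21 | eb
  18 |   2 | eccbbdadbeeeeabddbeeb
  19 |  13 | eeabddbeeb
  20 |  20 | eeb
  21 |  12 | eeeabddbeeb
  22 |  11 | eeeeabddbeeb

SA = [15, 8, 1, 22, 5, 6, 16, 19, 10, 4, 3, 7, 0, 18, 9, 17, 14, 21, 2, 13, 20, 12, 11]
i: (SA[i-1],SA[i]) lcp shared
  1: (15,8) 1 'a'
  2: (8,1) 1 'a'
  3: (1,22) 0 ''
  4: (22,5) 1 'b'
  5: (5,6) 1 'b'
  6: (6,16) 2 'bd'
  7: (16,19) 1 'b'
  8: (19,10) 3 'bee'
  9: (10,4) 0 ''
  10: (4,3) 1 'c'
  11: (3,7) 0 ''
  12: (7,0) 2 'da'
  13: (0,18) 1 'd'
  14: (18,9) 4 'dbee'
  15: (9,17) 1 'd'
  16: (17,14) 0 ''
  17: (14,21) 1 'e'
  18: (21,2) 1 'e'
  19: (2,13) 1 'e'
  20: (13,20) 2 'ee'
  21: (20,12) 2 'ee'
  22: (12,11) 3 'eee'

n(n+1)/2 = 23·24/2 = 276
Σ LCP = 0 + 1 + 1 + 0 + 1 + 1 + 2 + 1 + 3 + 0 + 1 + 0 + 2 + 1 + 4 + 1 + 0 + 1 + 1 + 1 + 2 + 2 + 3 = 29
distinct = 276 − 29 = 247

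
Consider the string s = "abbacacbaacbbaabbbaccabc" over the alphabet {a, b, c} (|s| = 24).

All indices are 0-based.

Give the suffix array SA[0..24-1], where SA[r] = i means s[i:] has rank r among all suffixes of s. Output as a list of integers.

rank→(start, suffix):
  0 → (13, 'aabbbaccabc')
  1 → (8, 'aacbbaabbbaccabc')
  2 → (0, 'abbacacbaacbbaabbbaccabc')
  3 → (14, 'abbbaccabc')
  4 → (21, 'abc')
  5 → (3, 'acacbaacbbaabbbaccabc')
  6 → (5, 'acbaacbbaabbbaccabc')
  7 → (9, 'acbbaabbbaccabc')
  8 → (18, 'accabc')
  9 → (12, 'baabbbaccabc')
  10 → (7, 'baacbbaabbbaccabc')
  11 → (2, 'bacacbaacbbaabbbaccabc')
  12 → (17, 'baccabc')
  13 → (11, 'bbaabbbaccabc')
  14 → (1, 'bbacacbaacbbaabbbaccabc')
  15 → (16, 'bbaccabc')
  16 → (15, 'bbbaccabc')
  17 → (22, 'bc')
  18 → (23, 'c')
  19 → (20, 'cabc')
  20 → (4, 'cacbaacbbaabbbaccabc')
  21 → (6, 'cbaacbbaabbbaccabc')
  22 → (10, 'cbbaabbbaccabc')
  23 → (19, 'ccabc')

[13, 8, 0, 14, 21, 3, 5, 9, 18, 12, 7, 2, 17, 11, 1, 16, 15, 22, 23, 20, 4, 6, 10, 19]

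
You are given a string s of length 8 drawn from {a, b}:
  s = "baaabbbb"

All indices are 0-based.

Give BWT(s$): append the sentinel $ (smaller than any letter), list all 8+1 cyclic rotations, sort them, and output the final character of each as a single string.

rank  rotation   last
    0  $baaabbbb  b
    1  aaabbbb$b  b
    2  aabbbb$ba  a
    3  abbbb$baa  a
    4  b$baaabbb  b
    5  baaabbbb$  $
    6  bb$baaabb  b
    7  bbb$baaab  b
    8  bbbb$baaa  a

bbaab$bba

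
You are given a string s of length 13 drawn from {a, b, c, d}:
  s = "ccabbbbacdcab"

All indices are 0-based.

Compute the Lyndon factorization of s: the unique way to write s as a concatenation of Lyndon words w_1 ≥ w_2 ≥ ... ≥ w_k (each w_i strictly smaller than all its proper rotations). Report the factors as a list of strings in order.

["c", "c", "abbbbacdc", "ab"]

emit factor 1: 'c' (i=0, period=1)
emit factor 2: 'c' (i=1, period=1)
emit factor 3: 'abbbbacdc' (i=2, period=9)
emit factor 4: 'ab' (i=11, period=2)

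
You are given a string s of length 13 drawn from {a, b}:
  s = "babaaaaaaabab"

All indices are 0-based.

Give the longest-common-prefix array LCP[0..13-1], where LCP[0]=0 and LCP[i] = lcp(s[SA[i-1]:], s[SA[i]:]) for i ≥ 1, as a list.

[0, 6, 5, 4, 3, 2, 1, 2, 3, 0, 1, 2, 3]

sorted suffixes:
  #0 SA[0]=3  'aaaaaaabab'
  #1 SA[1]=4  'aaaaaabab'
  #2 SA[2]=5  'aaaaabab'
  #3 SA[3]=6  'aaaabab'
  #4 SA[4]=7  'aaabab'
  #5 SA[5]=8  'aabab'
  #6 SA[6]=11  'ab'
  #7 SA[7]=1  'abaaaaaaabab'
  #8 SA[8]=9  'abab'
  #9 SA[9]=12  'b'
  #10 SA[10]=2  'baaaaaaabab'
  #11 SA[11]=10  'bab'
  #12 SA[12]=0  'babaaaaaaabab'

SA = [3, 4, 5, 6, 7, 8, 11, 1, 9, 12, 2, 10, 0]
[i] adj suffixes → lcp
  [1] 3/4 → 6 ('aaaaaa')
  [2] 4/5 → 5 ('aaaaa')
  [3] 5/6 → 4 ('aaaa')
  [4] 6/7 → 3 ('aaa')
  [5] 7/8 → 2 ('aa')
  [6] 8/11 → 1 ('a')
  [7] 11/1 → 2 ('ab')
  [8] 1/9 → 3 ('aba')
  [9] 9/12 → 0 ('')
  [10] 12/2 → 1 ('b')
  [11] 2/10 → 2 ('ba')
  [12] 10/0 → 3 ('bab')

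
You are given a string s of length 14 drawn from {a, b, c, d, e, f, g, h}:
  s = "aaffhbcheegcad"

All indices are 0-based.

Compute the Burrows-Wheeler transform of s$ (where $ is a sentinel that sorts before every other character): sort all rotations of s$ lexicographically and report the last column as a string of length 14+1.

d$cahgbaheafefc

rank  rotation         last
    0  $aaffhbcheegcad  d
    1  aaffhbcheegcad$  $
    2  ad$aaffhbcheegc  c
    3  affhbcheegcad$a  a
    4  bcheegcad$aaffh  h
    5  cad$aaffhbcheeg  g
    6  cheegcad$aaffhb  b
    7  d$aaffhbcheegca  a
    8  eegcad$aaffhbch  h
    9  egcad$aaffhbche  e
   10  ffhbcheegcad$aa  a
   11  fhbcheegcad$aaf  f
   12  gcad$aaffhbchee  e
   13  hbcheegcad$aaff  f
   14  heegcad$aaffhbc  c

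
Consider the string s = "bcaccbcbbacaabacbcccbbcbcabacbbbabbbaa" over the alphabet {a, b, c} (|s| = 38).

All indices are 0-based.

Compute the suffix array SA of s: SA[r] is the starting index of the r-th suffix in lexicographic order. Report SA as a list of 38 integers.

sorted suffixes:
  #0 SA[0]=37  'a'
  #1 SA[1]=36  'aa'
  #2 SA[2]=11  'aabacbcccbbcbcabacbbbabbbaa'
  #3 SA[3]=25  'abacbbbabbbaa'
  #4 SA[4]=12  'abacbcccbbcbcabacbbbabbbaa'
  #5 SA[5]=32  'abbbaa'
  #6 SA[6]=9  'acaabacbcccbbcbcabacbbbabbbaa'
  #7 SA[7]=27  'acbbbabbbaa'
  #8 SA[8]=14  'acbcccbbcbcabacbbbabbbaa'
  #9 SA[9]=2  'accbcbbacaabacbcccbbcbcabacbbbabbbaa'
  #10 SA[10]=35  'baa'
  #11 SA[11]=31  'babbbaa'
  #12 SA[12]=8  'bacaabacbcccbbcbcabacbbbabbbaa'
  #13 SA[13]=26  'bacbbbabbbaa'
  #14 SA[14]=13  'bacbcccbbcbcabacbbbabbbaa'
  #15 SA[15]=34  'bbaa'
  #16 SA[16]=30  'bbabbbaa'
  #17 SA[17]=7  'bbacaabacbcccbbcbcabacbbbabbbaa'
  #18 SA[18]=33  'bbbaa'
  #19 SA[19]=29  'bbbabbbaa'
  #20 SA[20]=20  'bbcbcabacbbbabbbaa'
  #21 SA[21]=23  'bcabacbbbabbbaa'
  #22 SA[22]=0  'bcaccbcbbacaabacbcccbbcbcabacbbbabbbaa'
  #23 SA[23]=5  'bcbbacaabacbcccbbcbcabacbbbabbbaa'
  #24 SA[24]=21  'bcbcabacbbbabbbaa'
  #25 SA[25]=16  'bcccbbcbcabacbbbabbbaa'
  #26 SA[26]=10  'caabacbcccbbcbcabacbbbabbbaa'
  #27 SA[27]=24  'cabacbbbabbbaa'
  #28 SA[28]=1  'caccbcbbacaabacbcccbbcbcabacbbbabbbaa'
  #29 SA[29]=6  'cbbacaabacbcccbbcbcabacbbbabbbaa'
  #30 SA[30]=28  'cbbbabbbaa'
  #31 SA[31]=19  'cbbcbcabacbbbabbbaa'
  #32 SA[32]=22  'cbcabacbbbabbbaa'
  #33 SA[33]=4  'cbcbbacaabacbcccbbcbcabacbbbabbbaa'
  #34 SA[34]=15  'cbcccbbcbcabacbbbabbbaa'
  #35 SA[35]=18  'ccbbcbcabacbbbabbbaa'
  #36 SA[36]=3  'ccbcbbacaabacbcccbbcbcabacbbbabbbaa'
  #37 SA[37]=17  'cccbbcbcabacbbbabbbaa'

[37, 36, 11, 25, 12, 32, 9, 27, 14, 2, 35, 31, 8, 26, 13, 34, 30, 7, 33, 29, 20, 23, 0, 5, 21, 16, 10, 24, 1, 6, 28, 19, 22, 4, 15, 18, 3, 17]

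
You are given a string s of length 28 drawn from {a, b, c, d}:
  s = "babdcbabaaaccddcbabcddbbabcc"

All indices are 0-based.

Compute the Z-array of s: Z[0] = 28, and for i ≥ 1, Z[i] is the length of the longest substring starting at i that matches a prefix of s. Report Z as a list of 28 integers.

Z[0]=28
i=1: fresh scan; Z[1]=0
i=2: fresh scan; Z[2]=1 scan→box=[2,3)
i=3: fresh scan; Z[3]=0
i=4: fresh scan; Z[4]=0
i=5: fresh scan; Z[5]=3 scan→box=[5,8)
i=6: min(r-i=2, Z[1]=0)=0; Z[6]=0
i=7: min(r-i=1, Z[2]=1)=1; Z[7]=2 scan→box=[7,9)
i=8: min(r-i=1, Z[1]=0)=0; Z[8]=0
i=9: fresh scan; Z[9]=0
i=10: fresh scan; Z[10]=0
i=11: fresh scan; Z[11]=0
i=12: fresh scan; Z[12]=0
i=13: fresh scan; Z[13]=0
i=14: fresh scan; Z[14]=0
i=15: fresh scan; Z[15]=0
i=16: fresh scan; Z[16]=3 scan→box=[16,19)
i=17: min(r-i=2, Z[1]=0)=0; Z[17]=0
i=18: min(r-i=1, Z[2]=1)=1; Z[18]=1
i=19: fresh scan; Z[19]=0
i=20: fresh scan; Z[20]=0
i=21: fresh scan; Z[21]=0
i=22: fresh scan; Z[22]=1 scan→box=[22,23)
i=23: fresh scan; Z[23]=3 scan→box=[23,26)
i=24: min(r-i=2, Z[1]=0)=0; Z[24]=0
i=25: min(r-i=1, Z[2]=1)=1; Z[25]=1
i=26: fresh scan; Z[26]=0
i=27: fresh scan; Z[27]=0

[28, 0, 1, 0, 0, 3, 0, 2, 0, 0, 0, 0, 0, 0, 0, 0, 3, 0, 1, 0, 0, 0, 1, 3, 0, 1, 0, 0]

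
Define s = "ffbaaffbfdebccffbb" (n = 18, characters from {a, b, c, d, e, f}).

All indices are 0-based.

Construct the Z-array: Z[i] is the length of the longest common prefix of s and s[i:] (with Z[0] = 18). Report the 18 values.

Z[0]=18
i=1: i≥r, start 0; Z[1]=1 grow→box=[1,2)
i=2: i≥r, start 0; Z[2]=0
i=3: i≥r, start 0; Z[3]=0
i=4: i≥r, start 0; Z[4]=0
i=5: i≥r, start 0; Z[5]=3 grow→box=[5,8)
i=6: min(r-i=2, Z[1]=1)=1; Z[6]=1
i=7: min(r-i=1, Z[2]=0)=0; Z[7]=0
i=8: i≥r, start 0; Z[8]=1 grow→box=[8,9)
i=9: i≥r, start 0; Z[9]=0
i=10: i≥r, start 0; Z[10]=0
i=11: i≥r, start 0; Z[11]=0
i=12: i≥r, start 0; Z[12]=0
i=13: i≥r, start 0; Z[13]=0
i=14: i≥r, start 0; Z[14]=3 grow→box=[14,17)
i=15: min(r-i=2, Z[1]=1)=1; Z[15]=1
i=16: min(r-i=1, Z[2]=0)=0; Z[16]=0
i=17: i≥r, start 0; Z[17]=0

[18, 1, 0, 0, 0, 3, 1, 0, 1, 0, 0, 0, 0, 0, 3, 1, 0, 0]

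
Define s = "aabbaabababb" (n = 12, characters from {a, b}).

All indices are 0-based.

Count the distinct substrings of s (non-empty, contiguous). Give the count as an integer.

56

rank→(start, suffix):
  0 → (4, 'aabababb')
  1 → (0, 'aabbaabababb')
  2 → (5, 'abababb')
  3 → (7, 'ababb')
  4 → (9, 'abb')
  5 → (1, 'abbaabababb')
  6 → (11, 'b')
  7 → (3, 'baabababb')
  8 → (6, 'bababb')
  9 → (8, 'babb')
  10 → (10, 'bb')
  11 → (2, 'bbaabababb')

SA = [4, 0, 5, 7, 9, 1, 11, 3, 6, 8, 10, 2]
rank  pair      lcp
   1  s[4:],s[0:]  3  'aab'
   2  s[0:],s[5:]  1  'a'
   3  s[5:],s[7:]  4  'abab'
   4  s[7:],s[9:]  2  'ab'
   5  s[9:],s[1:]  3  'abb'
   6  s[1:],s[11:]  0  ''
   7  s[11:],s[3:]  1  'b'
   8  s[3:],s[6:]  2  'ba'
   9  s[6:],s[8:]  3  'bab'
  10  s[8:],s[10:]  1  'b'
  11  s[10:],s[2:]  2  'bb'

n(n+1)/2 = 12·13/2 = 78
Σ LCP = 0 + 3 + 1 + 4 + 2 + 3 + 0 + 1 + 2 + 3 + 1 + 2 = 22
distinct = 78 − 22 = 56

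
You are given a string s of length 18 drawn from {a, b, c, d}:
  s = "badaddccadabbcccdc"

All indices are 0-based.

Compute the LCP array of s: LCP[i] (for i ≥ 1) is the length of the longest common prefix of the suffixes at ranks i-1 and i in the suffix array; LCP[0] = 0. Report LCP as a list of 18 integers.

[0, 1, 3, 2, 0, 1, 1, 0, 1, 1, 2, 2, 1, 0, 2, 1, 2, 1]

rank→(start, suffix):
  0 → (10, 'abbcccdc')
  1 → (8, 'adabbcccdc')
  2 → (1, 'adaddccadabbcccdc')
  3 → (3, 'addccadabbcccdc')
  4 → (0, 'badaddccadabbcccdc')
  5 → (11, 'bbcccdc')
  6 → (12, 'bcccdc')
  7 → (17, 'c')
  8 → (7, 'cadabbcccdc')
  9 → (6, 'ccadabbcccdc')
  10 → (13, 'cccdc')
  11 → (14, 'ccdc')
  12 → (15, 'cdc')
  13 → (9, 'dabbcccdc')
  14 → (2, 'daddccadabbcccdc')
  15 → (16, 'dc')
  16 → (5, 'dccadabbcccdc')
  17 → (4, 'ddccadabbcccdc')

SA = [10, 8, 1, 3, 0, 11, 12, 17, 7, 6, 13, 14, 15, 9, 2, 16, 5, 4]
i: (SA[i-1],SA[i]) lcp shared
  1: (10,8) 1 'a'
  2: (8,1) 3 'ada'
  3: (1,3) 2 'ad'
  4: (3,0) 0 ''
  5: (0,11) 1 'b'
  6: (11,12) 1 'b'
  7: (12,17) 0 ''
  8: (17,7) 1 'c'
  9: (7,6) 1 'c'
  10: (6,13) 2 'cc'
  11: (13,14) 2 'cc'
  12: (14,15) 1 'c'
  13: (15,9) 0 ''
  14: (9,2) 2 'da'
  15: (2,16) 1 'd'
  16: (16,5) 2 'dc'
  17: (5,4) 1 'd'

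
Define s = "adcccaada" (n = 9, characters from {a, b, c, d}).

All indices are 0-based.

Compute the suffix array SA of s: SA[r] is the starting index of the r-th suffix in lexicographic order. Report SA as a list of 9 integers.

[8, 5, 6, 0, 4, 3, 2, 7, 1]

rank | idx | suffix
   0 |   8 | a
   1 |   5 | aada
   2 |   6 | ada
   3 |   0 | adcccaada
   4 |   4 | caada
   5 |   3 | ccaada
   6 |   2 | cccaada
   7 |   7 | da
   8 |   1 | dcccaada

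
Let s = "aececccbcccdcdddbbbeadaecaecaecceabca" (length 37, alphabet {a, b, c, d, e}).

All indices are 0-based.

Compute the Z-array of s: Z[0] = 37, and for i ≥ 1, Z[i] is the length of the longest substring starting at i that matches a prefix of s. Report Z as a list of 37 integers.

Z[0]=37
i=1: i≥r, start 0; Z[1]=0
i=2: i≥r, start 0; Z[2]=0
i=3: i≥r, start 0; Z[3]=0
i=4: i≥r, start 0; Z[4]=0
i=5: i≥r, start 0; Z[5]=0
i=6: i≥r, start 0; Z[6]=0
i=7: i≥r, start 0; Z[7]=0
i=8: i≥r, start 0; Z[8]=0
i=9: i≥r, start 0; Z[9]=0
i=10: i≥r, start 0; Z[10]=0
i=11: i≥r, start 0; Z[11]=0
i=12: i≥r, start 0; Z[12]=0
i=13: i≥r, start 0; Z[13]=0
i=14: i≥r, start 0; Z[14]=0
i=15: i≥r, start 0; Z[15]=0
i=16: i≥r, start 0; Z[16]=0
i=17: i≥r, start 0; Z[17]=0
i=18: i≥r, start 0; Z[18]=0
i=19: i≥r, start 0; Z[19]=0
i=20: i≥r, start 0; Z[20]=1 grow→box=[20,21)
i=21: i≥r, start 0; Z[21]=0
i=22: i≥r, start 0; Z[22]=3 grow→box=[22,25)
i=23: min(r-i=2, Z[1]=0)=0; Z[23]=0
i=24: min(r-i=1, Z[2]=0)=0; Z[24]=0
i=25: i≥r, start 0; Z[25]=3 grow→box=[25,28)
i=26: min(r-i=2, Z[1]=0)=0; Z[26]=0
i=27: min(r-i=1, Z[2]=0)=0; Z[27]=0
i=28: i≥r, start 0; Z[28]=3 grow→box=[28,31)
i=29: min(r-i=2, Z[1]=0)=0; Z[29]=0
i=30: min(r-i=1, Z[2]=0)=0; Z[30]=0
i=31: i≥r, start 0; Z[31]=0
i=32: i≥r, start 0; Z[32]=0
i=33: i≥r, start 0; Z[33]=1 grow→box=[33,34)
i=34: i≥r, start 0; Z[34]=0
i=35: i≥r, start 0; Z[35]=0
i=36: i≥r, start 0; Z[36]=1 grow→box=[36,37)

[37, 0, 0, 0, 0, 0, 0, 0, 0, 0, 0, 0, 0, 0, 0, 0, 0, 0, 0, 0, 1, 0, 3, 0, 0, 3, 0, 0, 3, 0, 0, 0, 0, 1, 0, 0, 1]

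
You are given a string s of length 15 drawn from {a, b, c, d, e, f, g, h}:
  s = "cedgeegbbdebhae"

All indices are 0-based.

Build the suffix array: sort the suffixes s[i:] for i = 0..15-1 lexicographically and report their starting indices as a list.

[13, 7, 8, 11, 0, 9, 2, 14, 10, 1, 4, 5, 6, 3, 12]

sorted suffixes:
  #0 SA[0]=13  'ae'
  #1 SA[1]=7  'bbdebhae'
  #2 SA[2]=8  'bdebhae'
  #3 SA[3]=11  'bhae'
  #4 SA[4]=0  'cedgeegbbdebhae'
  #5 SA[5]=9  'debhae'
  #6 SA[6]=2  'dgeegbbdebhae'
  #7 SA[7]=14  'e'
  #8 SA[8]=10  'ebhae'
  #9 SA[9]=1  'edgeegbbdebhae'
  #10 SA[10]=4  'eegbbdebhae'
  #11 SA[11]=5  'egbbdebhae'
  #12 SA[12]=6  'gbbdebhae'
  #13 SA[13]=3  'geegbbdebhae'
  #14 SA[14]=12  'hae'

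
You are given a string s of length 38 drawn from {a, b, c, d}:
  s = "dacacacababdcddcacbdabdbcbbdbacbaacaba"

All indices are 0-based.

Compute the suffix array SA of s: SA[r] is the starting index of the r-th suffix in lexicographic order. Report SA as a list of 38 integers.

sorted suffixes:
  #0 SA[0]=37  'a'
  #1 SA[1]=32  'aacaba'
  #2 SA[2]=35  'aba'
  #3 SA[3]=7  'ababdcddcacbdabdbcbbdbacbaacaba'
  #4 SA[4]=20  'abdbcbbdbacbaacaba'
  #5 SA[5]=9  'abdcddcacbdabdbcbbdbacbaacaba'
  #6 SA[6]=33  'acaba'
  #7 SA[7]=5  'acababdcddcacbdabdbcbbdbacbaacaba'
  #8 SA[8]=3  'acacababdcddcacbdabdbcbbdbacbaacaba'
  #9 SA[9]=1  'acacacababdcddcacbdabdbcbbdbacbaacaba'
  #10 SA[10]=29  'acbaacaba'
  #11 SA[11]=16  'acbdabdbcbbdbacbaacaba'
  #12 SA[12]=36  'ba'
  #13 SA[13]=31  'baacaba'
  #14 SA[14]=8  'babdcddcacbdabdbcbbdbacbaacaba'
  #15 SA[15]=28  'bacbaacaba'
  #16 SA[16]=25  'bbdbacbaacaba'
  #17 SA[17]=23  'bcbbdbacbaacaba'
  #18 SA[18]=18  'bdabdbcbbdbacbaacaba'
  #19 SA[19]=26  'bdbacbaacaba'
  #20 SA[20]=21  'bdbcbbdbacbaacaba'
  #21 SA[21]=10  'bdcddcacbdabdbcbbdbacbaacaba'
  #22 SA[22]=34  'caba'
  #23 SA[23]=6  'cababdcddcacbdabdbcbbdbacbaacaba'
  #24 SA[24]=4  'cacababdcddcacbdabdbcbbdbacbaacaba'
  #25 SA[25]=2  'cacacababdcddcacbdabdbcbbdbacbaacaba'
  #26 SA[26]=15  'cacbdabdbcbbdbacbaacaba'
  #27 SA[27]=30  'cbaacaba'
  #28 SA[28]=24  'cbbdbacbaacaba'
  #29 SA[29]=17  'cbdabdbcbbdbacbaacaba'
  #30 SA[30]=12  'cddcacbdabdbcbbdbacbaacaba'
  #31 SA[31]=19  'dabdbcbbdbacbaacaba'
  #32 SA[32]=0  'dacacacababdcddcacbdabdbcbbdbacbaacaba'
  #33 SA[33]=27  'dbacbaacaba'
  #34 SA[34]=22  'dbcbbdbacbaacaba'
  #35 SA[35]=14  'dcacbdabdbcbbdbacbaacaba'
  #36 SA[36]=11  'dcddcacbdabdbcbbdbacbaacaba'
  #37 SA[37]=13  'ddcacbdabdbcbbdbacbaacaba'

[37, 32, 35, 7, 20, 9, 33, 5, 3, 1, 29, 16, 36, 31, 8, 28, 25, 23, 18, 26, 21, 10, 34, 6, 4, 2, 15, 30, 24, 17, 12, 19, 0, 27, 22, 14, 11, 13]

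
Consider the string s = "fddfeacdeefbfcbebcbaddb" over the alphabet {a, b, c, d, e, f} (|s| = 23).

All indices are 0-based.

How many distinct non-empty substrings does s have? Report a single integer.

sorted suffixes:
  #0 SA[0]=5  'acdeefbfcbebcbaddb'
  #1 SA[1]=19  'addb'
  #2 SA[2]=22  'b'
  #3 SA[3]=18  'baddb'
  #4 SA[4]=16  'bcbaddb'
  #5 SA[5]=14  'bebcbaddb'
  #6 SA[6]=11  'bfcbebcbaddb'
  #7 SA[7]=17  'cbaddb'
  #8 SA[8]=13  'cbebcbaddb'
  #9 SA[9]=6  'cdeefbfcbebcbaddb'
  #10 SA[10]=21  'db'
  #11 SA[11]=20  'ddb'
  #12 SA[12]=1  'ddfeacdeefbfcbebcbaddb'
  #13 SA[13]=7  'deefbfcbebcbaddb'
  #14 SA[14]=2  'dfeacdeefbfcbebcbaddb'
  #15 SA[15]=4  'eacdeefbfcbebcbaddb'
  #16 SA[16]=15  'ebcbaddb'
  #17 SA[17]=8  'eefbfcbebcbaddb'
  #18 SA[18]=9  'efbfcbebcbaddb'
  #19 SA[19]=10  'fbfcbebcbaddb'
  #20 SA[20]=12  'fcbebcbaddb'
  #21 SA[21]=0  'fddfeacdeefbfcbebcbaddb'
  #22 SA[22]=3  'feacdeefbfcbebcbaddb'

SA = [5, 19, 22, 18, 16, 14, 11, 17, 13, 6, 21, 20, 1, 7, 2, 4, 15, 8, 9, 10, 12, 0, 3]
rank  pair      lcp
   1  s[5:],s[19:]  1  'a'
   2  s[19:],s[22:]  0  ''
   3  s[22:],s[18:]  1  'b'
   4  s[18:],s[16:]  1  'b'
   5  s[16:],s[14:]  1  'b'
   6  s[14:],s[11:]  1  'b'
   7  s[11:],s[17:]  0  ''
   8  s[17:],s[13:]  2  'cb'
   9  s[13:],s[6:]  1  'c'
  10  s[6:],s[21:]  0  ''
  11  s[21:],s[20:]  1  'd'
  12  s[20:],s[1:]  2  'dd'
  13  s[1:],s[7:]  1  'd'
  14  s[7:],s[2:]  1  'd'
  15  s[2:],s[4:]  0  ''
  16  s[4:],s[15:]  1  'e'
  17  s[15:],s[8:]  1  'e'
  18  s[8:],s[9:]  1  'e'
  19  s[9:],s[10:]  0  ''
  20  s[10:],s[12:]  1  'f'
  21  s[12:],s[0:]  1  'f'
  22  s[0:],s[3:]  1  'f'

n(n+1)/2 = 23·24/2 = 276
Σ LCP = 0 + 1 + 0 + 1 + 1 + 1 + 1 + 0 + 2 + 1 + 0 + 1 + 2 + 1 + 1 + 0 + 1 + 1 + 1 + 0 + 1 + 1 + 1 = 19
distinct = 276 − 19 = 257

257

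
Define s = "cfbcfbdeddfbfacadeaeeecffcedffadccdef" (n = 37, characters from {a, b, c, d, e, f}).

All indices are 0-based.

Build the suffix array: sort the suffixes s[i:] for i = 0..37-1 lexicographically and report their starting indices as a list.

[13, 30, 15, 18, 2, 5, 11, 14, 32, 33, 25, 0, 3, 22, 31, 8, 16, 6, 34, 9, 27, 17, 21, 7, 26, 20, 19, 35, 36, 12, 29, 1, 4, 10, 24, 28, 23]

rank | idx | suffix
   0 |  13 | acadeaeeecffcedffadccdef
   1 |  30 | adccdef
   2 |  15 | adeaeeecffcedffadccdef
   3 |  18 | aeeecffcedffadccdef
   4 |   2 | bcfbdeddfbfacadeaeeecffcedffadccdef
   5 |   5 | bdeddfbfacadeaeeecffcedffadccdef
   6 |  11 | bfacadeaeeecffcedffadccdef
   7 |  14 | cadeaeeecffcedffadccdef
   8 |  32 | ccdef
   9 |  33 | cdef
  10 |  25 | cedffadccdef
  11 |   0 | cfbcfbdeddfbfacadeaeeecffcedffadccdef
  12 |   3 | cfbdeddfbfacadeaeeecffcedffadccdef
  13 |  22 | cffcedffadccdef
  14 |  31 | dccdef
  15 |   8 | ddfbfacadeaeeecffcedffadccdef
  16 |  16 | deaeeecffcedffadccdef
  17 |   6 | deddfbfacadeaeeecffcedffadccdef
  18 |  34 | def
  19 |   9 | dfbfacadeaeeecffcedffadccdef
  20 |  27 | dffadccdef
  21 |  17 | eaeeecffcedffadccdef
  22 |  21 | ecffcedffadccdef
  23 |   7 | eddfbfacadeaeeecffcedffadccdef
  24 |  26 | edffadccdef
  25 |  20 | eecffcedffadccdef
  26 |  19 | eeecffcedffadccdef
  27 |  35 | ef
  28 |  36 | f
  29 |  12 | facadeaeeecffcedffadccdef
  30 |  29 | fadccdef
  31 |   1 | fbcfbdeddfbfacadeaeeecffcedffadccdef
  32 |   4 | fbdeddfbfacadeaeeecffcedffadccdef
  33 |  10 | fbfacadeaeeecffcedffadccdef
  34 |  24 | fcedffadccdef
  35 |  28 | ffadccdef
  36 |  23 | ffcedffadccdef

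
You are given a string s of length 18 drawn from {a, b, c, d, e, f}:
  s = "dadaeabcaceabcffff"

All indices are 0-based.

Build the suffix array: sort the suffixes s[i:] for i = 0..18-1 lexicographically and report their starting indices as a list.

[5, 11, 8, 1, 3, 6, 12, 7, 9, 13, 0, 2, 4, 10, 17, 16, 15, 14]

rank | idx | suffix
   0 |   5 | abcaceabcffff
   1 |  11 | abcffff
   2 |   8 | aceabcffff
   3 |   1 | adaeabcaceabcffff
   4 |   3 | aeabcaceabcffff
   5 |   6 | bcaceabcffff
   6 |  12 | bcffff
   7 |   7 | caceabcffff
   8 |   9 | ceabcffff
   9 |  13 | cffff
  10 |   0 | dadaeabcaceabcffff
  11 |   2 | daeabcaceabcffff
  12 |   4 | eabcaceabcffff
  13 |  10 | eabcffff
  14 |  17 | f
  15 |  16 | ff
  16 |  15 | fff
  17 |  14 | ffff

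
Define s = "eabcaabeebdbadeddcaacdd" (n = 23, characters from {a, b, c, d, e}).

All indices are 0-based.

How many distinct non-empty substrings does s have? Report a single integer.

253

rank→(start, suffix):
  0 → (4, 'aabeebdbadeddcaacdd')
  1 → (18, 'aacdd')
  2 → (1, 'abcaabeebdbadeddcaacdd')
  3 → (5, 'abeebdbadeddcaacdd')
  4 → (19, 'acdd')
  5 → (12, 'adeddcaacdd')
  6 → (11, 'badeddcaacdd')
  7 → (2, 'bcaabeebdbadeddcaacdd')
  8 → (9, 'bdbadeddcaacdd')
  9 → (6, 'beebdbadeddcaacdd')
  10 → (3, 'caabeebdbadeddcaacdd')
  11 → (17, 'caacdd')
  12 → (20, 'cdd')
  13 → (22, 'd')
  14 → (10, 'dbadeddcaacdd')
  15 → (16, 'dcaacdd')
  16 → (21, 'dd')
  17 → (15, 'ddcaacdd')
  18 → (13, 'deddcaacdd')
  19 → (0, 'eabcaabeebdbadeddcaacdd')
  20 → (8, 'ebdbadeddcaacdd')
  21 → (14, 'eddcaacdd')
  22 → (7, 'eebdbadeddcaacdd')

SA = [4, 18, 1, 5, 19, 12, 11, 2, 9, 6, 3, 17, 20, 22, 10, 16, 21, 15, 13, 0, 8, 14, 7]
i: (SA[i-1],SA[i]) lcp shared
  1: (4,18) 2 'aa'
  2: (18,1) 1 'a'
  3: (1,5) 2 'ab'
  4: (5,19) 1 'a'
  5: (19,12) 1 'a'
  6: (12,11) 0 ''
  7: (11,2) 1 'b'
  8: (2,9) 1 'b'
  9: (9,6) 1 'b'
  10: (6,3) 0 ''
  11: (3,17) 3 'caa'
  12: (17,20) 1 'c'
  13: (20,22) 0 ''
  14: (22,10) 1 'd'
  15: (10,16) 1 'd'
  16: (16,21) 1 'd'
  17: (21,15) 2 'dd'
  18: (15,13) 1 'd'
  19: (13,0) 0 ''
  20: (0,8) 1 'e'
  21: (8,14) 1 'e'
  22: (14,7) 1 'e'

n(n+1)/2 = 23·24/2 = 276
Σ LCP = 0 + 2 + 1 + 2 + 1 + 1 + 0 + 1 + 1 + 1 + 0 + 3 + 1 + 0 + 1 + 1 + 1 + 2 + 1 + 0 + 1 + 1 + 1 = 23
distinct = 276 − 23 = 253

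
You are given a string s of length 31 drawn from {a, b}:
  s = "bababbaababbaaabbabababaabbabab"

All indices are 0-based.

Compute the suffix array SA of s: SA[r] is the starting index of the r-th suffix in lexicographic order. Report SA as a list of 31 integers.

rank→(start, suffix):
  0 → (12, 'aaabbabababaabbabab')
  1 → (6, 'aababbaaabbabababaabbabab')
  2 → (23, 'aabbabab')
  3 → (13, 'aabbabababaabbabab')
  4 → (29, 'ab')
  5 → (21, 'abaabbabab')
  6 → (27, 'abab')
  7 → (19, 'ababaabbabab')
  8 → (17, 'abababaabbabab')
  9 → (7, 'ababbaaabbabababaabbabab')
  10 → (1, 'ababbaababbaaabbabababaabbabab')
  11 → (9, 'abbaaabbabababaabbabab')
  12 → (3, 'abbaababbaaabbabababaabbabab')
  13 → (24, 'abbabab')
  14 → (14, 'abbabababaabbabab')
  15 → (30, 'b')
  16 → (11, 'baaabbabababaabbabab')
  17 → (5, 'baababbaaabbabababaabbabab')
  18 → (22, 'baabbabab')
  19 → (28, 'bab')
  20 → (20, 'babaabbabab')
  21 → (26, 'babab')
  22 → (18, 'bababaabbabab')
  23 → (16, 'babababaabbabab')
  24 → (0, 'bababbaababbaaabbabababaabbabab')
  25 → (8, 'babbaaabbabababaabbabab')
  26 → (2, 'babbaababbaaabbabababaabbabab')
  27 → (10, 'bbaaabbabababaabbabab')
  28 → (4, 'bbaababbaaabbabababaabbabab')
  29 → (25, 'bbabab')
  30 → (15, 'bbabababaabbabab')

[12, 6, 23, 13, 29, 21, 27, 19, 17, 7, 1, 9, 3, 24, 14, 30, 11, 5, 22, 28, 20, 26, 18, 16, 0, 8, 2, 10, 4, 25, 15]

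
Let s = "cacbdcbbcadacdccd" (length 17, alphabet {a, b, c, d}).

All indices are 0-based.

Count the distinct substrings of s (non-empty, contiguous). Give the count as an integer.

rank | idx | suffix
   0 |   1 | acbdcbbcadacdccd
   1 |  11 | acdccd
   2 |   9 | adacdccd
   3 |   6 | bbcadacdccd
   4 |   7 | bcadacdccd
   5 |   3 | bdcbbcadacdccd
   6 |   0 | cacbdcbbcadacdccd
   7 |   8 | cadacdccd
   8 |   5 | cbbcadacdccd
   9 |   2 | cbdcbbcadacdccd
  10 |  14 | ccd
  11 |  15 | cd
  12 |  12 | cdccd
  13 |  16 | d
  14 |  10 | dacdccd
  15 |   4 | dcbbcadacdccd
  16 |  13 | dccd

SA = [1, 11, 9, 6, 7, 3, 0, 8, 5, 2, 14, 15, 12, 16, 10, 4, 13]
i: (SA[i-1],SA[i]) lcp shared
  1: (1,11) 2 'ac'
  2: (11,9) 1 'a'
  3: (9,6) 0 ''
  4: (6,7) 1 'b'
  5: (7,3) 1 'b'
  6: (3,0) 0 ''
  7: (0,8) 2 'ca'
  8: (8,5) 1 'c'
  9: (5,2) 2 'cb'
  10: (2,14) 1 'c'
  11: (14,15) 1 'c'
  12: (15,12) 2 'cd'
  13: (12,16) 0 ''
  14: (16,10) 1 'd'
  15: (10,4) 1 'd'
  16: (4,13) 2 'dc'

n(n+1)/2 = 17·18/2 = 153
Σ LCP = 0 + 2 + 1 + 0 + 1 + 1 + 0 + 2 + 1 + 2 + 1 + 1 + 2 + 0 + 1 + 1 + 2 = 18
distinct = 153 − 18 = 135

135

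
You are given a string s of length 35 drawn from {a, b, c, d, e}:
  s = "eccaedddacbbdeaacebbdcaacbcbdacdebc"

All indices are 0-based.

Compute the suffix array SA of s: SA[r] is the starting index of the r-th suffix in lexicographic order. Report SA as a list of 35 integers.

rank | idx | suffix
   0 |  22 | aacbcbdacdebc
   1 |  14 | aacebbdcaacbcbdacdebc
   2 |   8 | acbbdeaacebbdcaacbcbdacdebc
   3 |  23 | acbcbdacdebc
   4 |  29 | acdebc
   5 |  15 | acebbdcaacbcbdacdebc
   6 |   3 | aedddacbbdeaacebbdcaacbcbdacdebc
   7 |  18 | bbdcaacbcbdacdebc
   8 |  10 | bbdeaacebbdcaacbcbdacdebc
   9 |  33 | bc
  10 |  25 | bcbdacdebc
  11 |  27 | bdacdebc
  12 |  19 | bdcaacbcbdacdebc
  13 |  11 | bdeaacebbdcaacbcbdacdebc
  14 |  34 | c
  15 |  21 | caacbcbdacdebc
  16 |   2 | caedddacbbdeaacebbdcaacbcbdacdebc
  17 |   9 | cbbdeaacebbdcaacbcbdacdebc
  18 |  24 | cbcbdacdebc
  19 |  26 | cbdacdebc
  20 |   1 | ccaedddacbbdeaacebbdcaacbcbdacdebc
  21 |  30 | cdebc
  22 |  16 | cebbdcaacbcbdacdebc
  23 |   7 | dacbbdeaacebbdcaacbcbdacdebc
  24 |  28 | dacdebc
  25 |  20 | dcaacbcbdacdebc
  26 |   6 | ddacbbdeaacebbdcaacbcbdacdebc
  27 |   5 | dddacbbdeaacebbdcaacbcbdacdebc
  28 |  12 | deaacebbdcaacbcbdacdebc
  29 |  31 | debc
  30 |  13 | eaacebbdcaacbcbdacdebc
  31 |  17 | ebbdcaacbcbdacdebc
  32 |  32 | ebc
  33 |   0 | eccaedddacbbdeaacebbdcaacbcbdacdebc
  34 |   4 | edddacbbdeaacebbdcaacbcbdacdebc

[22, 14, 8, 23, 29, 15, 3, 18, 10, 33, 25, 27, 19, 11, 34, 21, 2, 9, 24, 26, 1, 30, 16, 7, 28, 20, 6, 5, 12, 31, 13, 17, 32, 0, 4]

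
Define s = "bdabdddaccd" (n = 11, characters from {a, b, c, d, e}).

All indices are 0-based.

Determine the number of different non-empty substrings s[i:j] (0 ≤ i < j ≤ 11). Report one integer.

rank | idx | suffix
   0 |   2 | abdddaccd
   1 |   7 | accd
   2 |   0 | bdabdddaccd
   3 |   3 | bdddaccd
   4 |   8 | ccd
   5 |   9 | cd
   6 |  10 | d
   7 |   1 | dabdddaccd
   8 |   6 | daccd
   9 |   5 | ddaccd
  10 |   4 | dddaccd

SA = [2, 7, 0, 3, 8, 9, 10, 1, 6, 5, 4]
i: (SA[i-1],SA[i]) lcp shared
  1: (2,7) 1 'a'
  2: (7,0) 0 ''
  3: (0,3) 2 'bd'
  4: (3,8) 0 ''
  5: (8,9) 1 'c'
  6: (9,10) 0 ''
  7: (10,1) 1 'd'
  8: (1,6) 2 'da'
  9: (6,5) 1 'd'
  10: (5,4) 2 'dd'

n(n+1)/2 = 11·12/2 = 66
Σ LCP = 0 + 1 + 0 + 2 + 0 + 1 + 0 + 1 + 2 + 1 + 2 = 10
distinct = 66 − 10 = 56

56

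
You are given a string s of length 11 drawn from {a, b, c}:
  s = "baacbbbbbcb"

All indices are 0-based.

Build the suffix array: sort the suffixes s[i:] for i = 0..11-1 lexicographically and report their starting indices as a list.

rank | idx | suffix
   0 |   1 | aacbbbbbcb
   1 |   2 | acbbbbbcb
   2 |  10 | b
   3 |   0 | baacbbbbbcb
   4 |   4 | bbbbbcb
   5 |   5 | bbbbcb
   6 |   6 | bbbcb
   7 |   7 | bbcb
   8 |   8 | bcb
   9 |   9 | cb
  10 |   3 | cbbbbbcb

[1, 2, 10, 0, 4, 5, 6, 7, 8, 9, 3]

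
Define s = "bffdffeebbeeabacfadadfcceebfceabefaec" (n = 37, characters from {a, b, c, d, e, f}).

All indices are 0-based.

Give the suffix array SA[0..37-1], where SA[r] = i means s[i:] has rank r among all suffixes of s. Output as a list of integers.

[12, 30, 14, 17, 19, 34, 13, 8, 9, 31, 26, 0, 36, 22, 28, 23, 15, 18, 20, 3, 11, 29, 7, 25, 35, 10, 6, 24, 32, 16, 33, 21, 27, 2, 5, 1, 4]

rank | idx | suffix
   0 |  12 | abacfadadfcceebfceabefaec
   1 |  30 | abefaec
   2 |  14 | acfadadfcceebfceabefaec
   3 |  17 | adadfcceebfceabefaec
   4 |  19 | adfcceebfceabefaec
   5 |  34 | aec
   6 |  13 | bacfadadfcceebfceabefaec
   7 |   8 | bbeeabacfadadfcceebfceabefaec
   8 |   9 | beeabacfadadfcceebfceabefaec
   9 |  31 | befaec
  10 |  26 | bfceabefaec
  11 |   0 | bffdffeebbeeabacfadadfcceebfceabefaec
  12 |  36 | c
  13 |  22 | cceebfceabefaec
  14 |  28 | ceabefaec
  15 |  23 | ceebfceabefaec
  16 |  15 | cfadadfcceebfceabefaec
  17 |  18 | dadfcceebfceabefaec
  18 |  20 | dfcceebfceabefaec
  19 |   3 | dffeebbeeabacfadadfcceebfceabefaec
  20 |  11 | eabacfadadfcceebfceabefaec
  21 |  29 | eabefaec
  22 |   7 | ebbeeabacfadadfcceebfceabefaec
  23 |  25 | ebfceabefaec
  24 |  35 | ec
  25 |  10 | eeabacfadadfcceebfceabefaec
  26 |   6 | eebbeeabacfadadfcceebfceabefaec
  27 |  24 | eebfceabefaec
  28 |  32 | efaec
  29 |  16 | fadadfcceebfceabefaec
  30 |  33 | faec
  31 |  21 | fcceebfceabefaec
  32 |  27 | fceabefaec
  33 |   2 | fdffeebbeeabacfadadfcceebfceabefaec
  34 |   5 | feebbeeabacfadadfcceebfceabefaec
  35 |   1 | ffdffeebbeeabacfadadfcceebfceabefaec
  36 |   4 | ffeebbeeabacfadadfcceebfceabefaec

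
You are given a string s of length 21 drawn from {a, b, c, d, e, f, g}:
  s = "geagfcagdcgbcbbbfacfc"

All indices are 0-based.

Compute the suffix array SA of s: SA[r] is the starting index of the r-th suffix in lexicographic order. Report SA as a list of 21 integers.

rank | idx | suffix
   0 |  17 | acfc
   1 |   6 | agdcgbcbbbfacfc
   2 |   2 | agfcagdcgbcbbbfacfc
   3 |  13 | bbbfacfc
   4 |  14 | bbfacfc
   5 |  11 | bcbbbfacfc
   6 |  15 | bfacfc
   7 |  20 | c
   8 |   5 | cagdcgbcbbbfacfc
   9 |  12 | cbbbfacfc
  10 |  18 | cfc
  11 |   9 | cgbcbbbfacfc
  12 |   8 | dcgbcbbbfacfc
  13 |   1 | eagfcagdcgbcbbbfacfc
  14 |  16 | facfc
  15 |  19 | fc
  16 |   4 | fcagdcgbcbbbfacfc
  17 |  10 | gbcbbbfacfc
  18 |   7 | gdcgbcbbbfacfc
  19 |   0 | geagfcagdcgbcbbbfacfc
  20 |   3 | gfcagdcgbcbbbfacfc

[17, 6, 2, 13, 14, 11, 15, 20, 5, 12, 18, 9, 8, 1, 16, 19, 4, 10, 7, 0, 3]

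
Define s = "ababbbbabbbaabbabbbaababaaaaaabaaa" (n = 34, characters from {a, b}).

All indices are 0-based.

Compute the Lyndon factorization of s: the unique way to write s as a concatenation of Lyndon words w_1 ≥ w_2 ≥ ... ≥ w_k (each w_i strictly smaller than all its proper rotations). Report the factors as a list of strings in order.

["ababbbbabbb", "aabbabbb", "aabab", "aaaaaab", "a", "a", "a"]

emit factor 1: 'ababbbbabbb' (i=0, period=11)
emit factor 2: 'aabbabbb' (i=11, period=8)
emit factor 3: 'aabab' (i=19, period=5)
emit factor 4: 'aaaaaab' (i=24, period=7)
emit factor 5: 'a' (i=31, period=1)
emit factor 6: 'a' (i=32, period=1)
emit factor 7: 'a' (i=33, period=1)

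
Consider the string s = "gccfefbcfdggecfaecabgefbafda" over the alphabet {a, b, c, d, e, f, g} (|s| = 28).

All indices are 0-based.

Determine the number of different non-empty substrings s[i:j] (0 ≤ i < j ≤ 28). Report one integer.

377

rank | idx | suffix
   0 |  27 | a
   1 |  18 | abgefbafda
   2 |  15 | aecabgefbafda
   3 |  24 | afda
   4 |  23 | bafda
   5 |   6 | bcfdggecfaecabgefbafda
   6 |  19 | bgefbafda
   7 |  17 | cabgefbafda
   8 |   1 | ccfefbcfdggecfaecabgefbafda
   9 |  13 | cfaecabgefbafda
  10 |   7 | cfdggecfaecabgefbafda
  11 |   2 | cfefbcfdggecfaecabgefbafda
  12 |  26 | da
  13 |   9 | dggecfaecabgefbafda
  14 |  16 | ecabgefbafda
  15 |  12 | ecfaecabgefbafda
  16 |  21 | efbafda
  17 |   4 | efbcfdggecfaecabgefbafda
  18 |  14 | faecabgefbafda
  19 |  22 | fbafda
  20 |   5 | fbcfdggecfaecabgefbafda
  21 |  25 | fda
  22 |   8 | fdggecfaecabgefbafda
  23 |   3 | fefbcfdggecfaecabgefbafda
  24 |   0 | gccfefbcfdggecfaecabgefbafda
  25 |  11 | gecfaecabgefbafda
  26 |  20 | gefbafda
  27 |  10 | ggecfaecabgefbafda

SA = [27, 18, 15, 24, 23, 6, 19, 17, 1, 13, 7, 2, 26, 9, 16, 12, 21, 4, 14, 22, 5, 25, 8, 3, 0, 11, 20, 10]
[i] adj suffixes → lcp
  [1] 27/18 → 1 ('a')
  [2] 18/15 → 1 ('a')
  [3] 15/24 → 1 ('a')
  [4] 24/23 → 0 ('')
  [5] 23/6 → 1 ('b')
  [6] 6/19 → 1 ('b')
  [7] 19/17 → 0 ('')
  [8] 17/1 → 1 ('c')
  [9] 1/13 → 1 ('c')
  [10] 13/7 → 2 ('cf')
  [11] 7/2 → 2 ('cf')
  [12] 2/26 → 0 ('')
  [13] 26/9 → 1 ('d')
  [14] 9/16 → 0 ('')
  [15] 16/12 → 2 ('ec')
  [16] 12/21 → 1 ('e')
  [17] 21/4 → 3 ('efb')
  [18] 4/14 → 0 ('')
  [19] 14/22 → 1 ('f')
  [20] 22/5 → 2 ('fb')
  [21] 5/25 → 1 ('f')
  [22] 25/8 → 2 ('fd')
  [23] 8/3 → 1 ('f')
  [24] 3/0 → 0 ('')
  [25] 0/11 → 1 ('g')
  [26] 11/20 → 2 ('ge')
  [27] 20/10 → 1 ('g')

n(n+1)/2 = 28·29/2 = 406
Σ LCP = 0 + 1 + 1 + 1 + 0 + 1 + 1 + 0 + 1 + 1 + 2 + 2 + 0 + 1 + 0 + 2 + 1 + 3 + 0 + 1 + 2 + 1 + 2 + 1 + 0 + 1 + 2 + 1 = 29
distinct = 406 − 29 = 377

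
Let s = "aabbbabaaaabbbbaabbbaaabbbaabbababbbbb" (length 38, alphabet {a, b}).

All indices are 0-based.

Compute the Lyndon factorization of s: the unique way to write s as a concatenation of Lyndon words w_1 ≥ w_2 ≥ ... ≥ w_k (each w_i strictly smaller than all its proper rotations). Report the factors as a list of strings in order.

emit factor 1: 'aabbbab' (i=0, period=7)
emit factor 2: 'aaaabbbbaabbbaaabbbaabbababbbbb' (i=7, period=31)

["aabbbab", "aaaabbbbaabbbaaabbbaabbababbbbb"]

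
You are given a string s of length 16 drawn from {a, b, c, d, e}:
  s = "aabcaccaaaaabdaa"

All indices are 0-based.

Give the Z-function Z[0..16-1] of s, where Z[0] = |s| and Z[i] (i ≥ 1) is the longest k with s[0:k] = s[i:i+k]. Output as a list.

Z[0]=16
i=1: outside box; Z[1]=1 scan→box=[1,2)
i=2: outside box; Z[2]=0
i=3: outside box; Z[3]=0
i=4: outside box; Z[4]=1 scan→box=[4,5)
i=5: outside box; Z[5]=0
i=6: outside box; Z[6]=0
i=7: outside box; Z[7]=2 scan→box=[7,9)
i=8: min(r-i=1, Z[1]=1)=1; Z[8]=2 scan→box=[8,10)
i=9: min(r-i=1, Z[1]=1)=1; Z[9]=2 scan→box=[9,11)
i=10: min(r-i=1, Z[1]=1)=1; Z[10]=3 scan→box=[10,13)
i=11: min(r-i=2, Z[1]=1)=1; Z[11]=1
i=12: min(r-i=1, Z[2]=0)=0; Z[12]=0
i=13: outside box; Z[13]=0
i=14: outside box; Z[14]=2 scan→box=[14,16)
i=15: min(r-i=1, Z[1]=1)=1; Z[15]=1

[16, 1, 0, 0, 1, 0, 0, 2, 2, 2, 3, 1, 0, 0, 2, 1]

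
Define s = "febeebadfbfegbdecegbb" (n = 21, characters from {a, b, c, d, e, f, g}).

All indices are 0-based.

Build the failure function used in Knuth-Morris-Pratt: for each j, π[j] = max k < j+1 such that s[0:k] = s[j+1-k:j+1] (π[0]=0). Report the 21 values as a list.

[0, 0, 0, 0, 0, 0, 0, 0, 1, 0, 1, 2, 0, 0, 0, 0, 0, 0, 0, 0, 0]

π[0] = 0
j=1 s[j]='e': π[1]=0 (border '')
j=2 s[j]='b': π[2]=0 (border '')
j=3 s[j]='e': π[3]=0 (border '')
j=4 s[j]='e': π[4]=0 (border '')
j=5 s[j]='b': π[5]=0 (border '')
j=6 s[j]='a': π[6]=0 (border '')
j=7 s[j]='d': π[7]=0 (border '')
j=8 s[j]='f': π[8]=1 (border 'f')
j=9 s[j]='b': k: 1→0; π[9]=0 (border '')
j=10 s[j]='f': π[10]=1 (border 'f')
j=11 s[j]='e': π[11]=2 (border 'fe')
j=12 s[j]='g': k: 2→0; π[12]=0 (border '')
j=13 s[j]='b': π[13]=0 (border '')
j=14 s[j]='d': π[14]=0 (border '')
j=15 s[j]='e': π[15]=0 (border '')
j=16 s[j]='c': π[16]=0 (border '')
j=17 s[j]='e': π[17]=0 (border '')
j=18 s[j]='g': π[18]=0 (border '')
j=19 s[j]='b': π[19]=0 (border '')
j=20 s[j]='b': π[20]=0 (border '')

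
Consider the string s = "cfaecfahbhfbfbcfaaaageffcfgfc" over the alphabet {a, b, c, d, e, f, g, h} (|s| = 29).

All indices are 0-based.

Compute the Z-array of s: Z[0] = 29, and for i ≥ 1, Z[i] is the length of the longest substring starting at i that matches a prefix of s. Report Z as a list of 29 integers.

[29, 0, 0, 0, 3, 0, 0, 0, 0, 0, 0, 0, 0, 0, 3, 0, 0, 0, 0, 0, 0, 0, 0, 0, 2, 0, 0, 0, 1]

Z[0]=29
i=1: fresh scan; Z[1]=0
i=2: fresh scan; Z[2]=0
i=3: fresh scan; Z[3]=0
i=4: fresh scan; Z[4]=3 extend→box=[4,7)
i=5: min(r-i=2, Z[1]=0)=0; Z[5]=0
i=6: min(r-i=1, Z[2]=0)=0; Z[6]=0
i=7: fresh scan; Z[7]=0
i=8: fresh scan; Z[8]=0
i=9: fresh scan; Z[9]=0
i=10: fresh scan; Z[10]=0
i=11: fresh scan; Z[11]=0
i=12: fresh scan; Z[12]=0
i=13: fresh scan; Z[13]=0
i=14: fresh scan; Z[14]=3 extend→box=[14,17)
i=15: min(r-i=2, Z[1]=0)=0; Z[15]=0
i=16: min(r-i=1, Z[2]=0)=0; Z[16]=0
i=17: fresh scan; Z[17]=0
i=18: fresh scan; Z[18]=0
i=19: fresh scan; Z[19]=0
i=20: fresh scan; Z[20]=0
i=21: fresh scan; Z[21]=0
i=22: fresh scan; Z[22]=0
i=23: fresh scan; Z[23]=0
i=24: fresh scan; Z[24]=2 extend→box=[24,26)
i=25: min(r-i=1, Z[1]=0)=0; Z[25]=0
i=26: fresh scan; Z[26]=0
i=27: fresh scan; Z[27]=0
i=28: fresh scan; Z[28]=1 extend→box=[28,29)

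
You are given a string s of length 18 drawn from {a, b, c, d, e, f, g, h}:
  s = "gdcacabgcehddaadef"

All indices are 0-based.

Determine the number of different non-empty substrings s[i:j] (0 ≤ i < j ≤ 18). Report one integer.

rank→(start, suffix):
  0 → (13, 'aadef')
  1 → (5, 'abgcehddaadef')
  2 → (3, 'acabgcehddaadef')
  3 → (14, 'adef')
  4 → (6, 'bgcehddaadef')
  5 → (4, 'cabgcehddaadef')
  6 → (2, 'cacabgcehddaadef')
  7 → (8, 'cehddaadef')
  8 → (12, 'daadef')
  9 → (1, 'dcacabgcehddaadef')
  10 → (11, 'ddaadef')
  11 → (15, 'def')
  12 → (16, 'ef')
  13 → (9, 'ehddaadef')
  14 → (17, 'f')
  15 → (7, 'gcehddaadef')
  16 → (0, 'gdcacabgcehddaadef')
  17 → (10, 'hddaadef')

SA = [13, 5, 3, 14, 6, 4, 2, 8, 12, 1, 11, 15, 16, 9, 17, 7, 0, 10]
rank  pair      lcp
   1  s[13:],s[5:]  1  'a'
   2  s[5:],s[3:]  1  'a'
   3  s[3:],s[14:]  1  'a'
   4  s[14:],s[6:]  0  ''
   5  s[6:],s[4:]  0  ''
   6  s[4:],s[2:]  2  'ca'
   7  s[2:],s[8:]  1  'c'
   8  s[8:],s[12:]  0  ''
   9  s[12:],s[1:]  1  'd'
  10  s[1:],s[11:]  1  'd'
  11  s[11:],s[15:]  1  'd'
  12  s[15:],s[16:]  0  ''
  13  s[16:],s[9:]  1  'e'
  14  s[9:],s[17:]  0  ''
  15  s[17:],s[7:]  0  ''
  16  s[7:],s[0:]  1  'g'
  17  s[0:],s[10:]  0  ''

n(n+1)/2 = 18·19/2 = 171
Σ LCP = 0 + 1 + 1 + 1 + 0 + 0 + 2 + 1 + 0 + 1 + 1 + 1 + 0 + 1 + 0 + 0 + 1 + 0 = 11
distinct = 171 − 11 = 160

160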